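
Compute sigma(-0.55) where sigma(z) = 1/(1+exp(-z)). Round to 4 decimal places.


sigmoid(z) = 1 / (1 + exp(-z))
exp(-(-0.55)) = exp(0.55) = 1.7333
1 + 1.7333 = 2.7333
1 / 2.7333 = 0.3659

0.3659


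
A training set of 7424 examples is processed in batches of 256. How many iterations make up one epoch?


Iterations per epoch = dataset_size / batch_size
= 7424 / 256
= 29

29


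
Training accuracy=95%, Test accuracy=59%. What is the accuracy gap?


Gap = train_accuracy - test_accuracy
= 95 - 59
= 36%
This large gap strongly indicates overfitting.

36


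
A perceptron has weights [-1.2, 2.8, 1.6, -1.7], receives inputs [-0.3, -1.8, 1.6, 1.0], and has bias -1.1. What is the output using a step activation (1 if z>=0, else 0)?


z = w . x + b
= -1.2*-0.3 + 2.8*-1.8 + 1.6*1.6 + -1.7*1.0 + -1.1
= 0.36 + -5.04 + 2.56 + -1.7 + -1.1
= -3.82 + -1.1
= -4.92
Since z = -4.92 < 0, output = 0

0


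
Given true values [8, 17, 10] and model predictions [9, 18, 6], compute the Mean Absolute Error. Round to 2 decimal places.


Absolute errors: [1, 1, 4]
Sum of absolute errors = 6
MAE = 6 / 3 = 2.00

2.00


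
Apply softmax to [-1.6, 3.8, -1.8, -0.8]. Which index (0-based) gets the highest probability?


Softmax is a monotonic transformation, so it preserves the argmax.
We need to find the index of the maximum logit.
Index 0: -1.6
Index 1: 3.8
Index 2: -1.8
Index 3: -0.8
Maximum logit = 3.8 at index 1

1


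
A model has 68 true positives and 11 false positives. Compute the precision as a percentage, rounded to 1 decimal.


Precision = TP / (TP + FP) * 100
= 68 / (68 + 11)
= 68 / 79
= 0.8608
= 86.1%

86.1


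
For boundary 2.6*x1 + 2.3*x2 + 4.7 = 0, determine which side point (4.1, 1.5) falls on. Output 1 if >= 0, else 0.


Compute 2.6 * 4.1 + 2.3 * 1.5 + 4.7
= 10.66 + 3.45 + 4.7
= 18.81
Since 18.81 >= 0, the point is on the positive side.

1


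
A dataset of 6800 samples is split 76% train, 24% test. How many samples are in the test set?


Train samples = 6800 * 76% = 5168
Test samples = 6800 - 5168
= 1632

1632


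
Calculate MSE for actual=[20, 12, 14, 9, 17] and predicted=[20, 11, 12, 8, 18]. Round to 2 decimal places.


Differences: [0, 1, 2, 1, -1]
Squared errors: [0, 1, 4, 1, 1]
Sum of squared errors = 7
MSE = 7 / 5 = 1.40

1.40


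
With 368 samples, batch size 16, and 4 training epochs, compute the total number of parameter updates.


Iterations per epoch = 368 / 16 = 23
Total updates = iterations_per_epoch * epochs
= 23 * 4
= 92

92


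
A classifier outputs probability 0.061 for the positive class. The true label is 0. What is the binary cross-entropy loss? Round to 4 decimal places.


For y=0: Loss = -log(1-p)
= -log(1 - 0.061)
= -log(0.939)
= -(-0.0629)
= 0.0629

0.0629


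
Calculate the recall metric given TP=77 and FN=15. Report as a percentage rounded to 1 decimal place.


Recall = TP / (TP + FN) * 100
= 77 / (77 + 15)
= 77 / 92
= 0.837
= 83.7%

83.7


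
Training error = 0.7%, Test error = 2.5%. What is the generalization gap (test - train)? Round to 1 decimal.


Generalization gap = test_error - train_error
= 2.5 - 0.7
= 1.8%
A small gap suggests good generalization.

1.8


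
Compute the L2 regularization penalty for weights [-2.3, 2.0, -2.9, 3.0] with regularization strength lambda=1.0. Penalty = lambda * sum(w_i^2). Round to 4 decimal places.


Squaring each weight:
(-2.3)^2 = 5.29
2.0^2 = 4.0
(-2.9)^2 = 8.41
3.0^2 = 9.0
Sum of squares = 26.7
Penalty = 1.0 * 26.7 = 26.7000

26.7000


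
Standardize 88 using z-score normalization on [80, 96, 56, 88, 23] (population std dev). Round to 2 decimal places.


Mean = (80 + 96 + 56 + 88 + 23) / 5 = 68.6
Variance = sum((x_i - mean)^2) / n = 699.04
Std = sqrt(699.04) = 26.4394
Z = (x - mean) / std
= (88 - 68.6) / 26.4394
= 19.4 / 26.4394
= 0.73

0.73


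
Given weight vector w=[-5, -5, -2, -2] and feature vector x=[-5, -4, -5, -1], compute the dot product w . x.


Element-wise products:
-5 * -5 = 25
-5 * -4 = 20
-2 * -5 = 10
-2 * -1 = 2
Sum = 25 + 20 + 10 + 2
= 57

57


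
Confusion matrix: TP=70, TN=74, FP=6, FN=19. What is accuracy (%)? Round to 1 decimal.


Accuracy = (TP + TN) / (TP + TN + FP + FN) * 100
= (70 + 74) / (70 + 74 + 6 + 19)
= 144 / 169
= 0.8521
= 85.2%

85.2


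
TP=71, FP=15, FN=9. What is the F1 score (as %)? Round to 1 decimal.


Precision = TP / (TP + FP) = 71 / 86 = 0.8256
Recall = TP / (TP + FN) = 71 / 80 = 0.8875
F1 = 2 * P * R / (P + R)
= 2 * 0.8256 * 0.8875 / (0.8256 + 0.8875)
= 1.4654 / 1.7131
= 0.8554
As percentage: 85.5%

85.5


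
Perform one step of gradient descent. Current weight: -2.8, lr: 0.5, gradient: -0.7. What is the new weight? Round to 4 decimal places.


w_new = w_old - lr * gradient
= -2.8 - 0.5 * -0.7
= -2.8 - (-0.35)
= -2.4500

-2.4500


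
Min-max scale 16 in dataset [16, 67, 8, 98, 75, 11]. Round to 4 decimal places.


Min = 8, Max = 98
Range = 98 - 8 = 90
Scaled = (x - min) / (max - min)
= (16 - 8) / 90
= 8 / 90
= 0.0889

0.0889


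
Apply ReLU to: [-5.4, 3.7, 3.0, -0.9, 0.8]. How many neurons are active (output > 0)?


ReLU(x) = max(0, x) for each element:
ReLU(-5.4) = 0
ReLU(3.7) = 3.7
ReLU(3.0) = 3.0
ReLU(-0.9) = 0
ReLU(0.8) = 0.8
Active neurons (>0): 3

3


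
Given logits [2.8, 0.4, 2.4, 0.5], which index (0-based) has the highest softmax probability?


Softmax is a monotonic transformation, so it preserves the argmax.
We need to find the index of the maximum logit.
Index 0: 2.8
Index 1: 0.4
Index 2: 2.4
Index 3: 0.5
Maximum logit = 2.8 at index 0

0


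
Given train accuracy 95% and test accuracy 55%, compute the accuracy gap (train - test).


Gap = train_accuracy - test_accuracy
= 95 - 55
= 40%
This large gap strongly indicates overfitting.

40


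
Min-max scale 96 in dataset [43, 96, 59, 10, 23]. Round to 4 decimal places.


Min = 10, Max = 96
Range = 96 - 10 = 86
Scaled = (x - min) / (max - min)
= (96 - 10) / 86
= 86 / 86
= 1.0000

1.0000


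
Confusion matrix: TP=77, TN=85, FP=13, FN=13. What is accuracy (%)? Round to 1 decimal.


Accuracy = (TP + TN) / (TP + TN + FP + FN) * 100
= (77 + 85) / (77 + 85 + 13 + 13)
= 162 / 188
= 0.8617
= 86.2%

86.2


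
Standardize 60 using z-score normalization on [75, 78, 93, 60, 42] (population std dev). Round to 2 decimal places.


Mean = (75 + 78 + 93 + 60 + 42) / 5 = 69.6
Variance = sum((x_i - mean)^2) / n = 300.24
Std = sqrt(300.24) = 17.3274
Z = (x - mean) / std
= (60 - 69.6) / 17.3274
= -9.6 / 17.3274
= -0.55

-0.55


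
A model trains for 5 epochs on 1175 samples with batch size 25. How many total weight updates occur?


Iterations per epoch = 1175 / 25 = 47
Total updates = iterations_per_epoch * epochs
= 47 * 5
= 235

235


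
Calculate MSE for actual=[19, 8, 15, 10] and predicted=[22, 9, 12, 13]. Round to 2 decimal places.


Differences: [-3, -1, 3, -3]
Squared errors: [9, 1, 9, 9]
Sum of squared errors = 28
MSE = 28 / 4 = 7.00

7.00


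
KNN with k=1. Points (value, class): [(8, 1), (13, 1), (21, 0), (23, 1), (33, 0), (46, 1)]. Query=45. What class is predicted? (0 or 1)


Distances from query 45:
Point 46 (class 1): distance = 1
K=1 nearest neighbors: classes = [1]
Votes for class 1: 1 / 1
Majority vote => class 1

1


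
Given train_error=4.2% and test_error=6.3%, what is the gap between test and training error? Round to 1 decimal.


Generalization gap = test_error - train_error
= 6.3 - 4.2
= 2.1%
A moderate gap.

2.1


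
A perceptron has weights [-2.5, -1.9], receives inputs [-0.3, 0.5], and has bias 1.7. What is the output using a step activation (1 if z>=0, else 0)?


z = w . x + b
= -2.5*-0.3 + -1.9*0.5 + 1.7
= 0.75 + -0.95 + 1.7
= -0.2 + 1.7
= 1.5
Since z = 1.5 >= 0, output = 1

1


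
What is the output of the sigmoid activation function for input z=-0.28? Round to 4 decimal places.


sigmoid(z) = 1 / (1 + exp(-z))
exp(-(-0.28)) = exp(0.28) = 1.3231
1 + 1.3231 = 2.3231
1 / 2.3231 = 0.4305

0.4305


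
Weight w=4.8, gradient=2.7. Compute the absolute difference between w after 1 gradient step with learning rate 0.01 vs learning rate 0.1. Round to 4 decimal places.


With lr=0.01: w_new = 4.8 - 0.01 * 2.7 = 4.773
With lr=0.1: w_new = 4.8 - 0.1 * 2.7 = 4.53
Absolute difference = |4.773 - 4.53|
= 0.2430

0.2430


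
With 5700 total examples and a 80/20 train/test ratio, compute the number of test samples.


Train samples = 5700 * 80% = 4560
Test samples = 5700 - 4560
= 1140

1140


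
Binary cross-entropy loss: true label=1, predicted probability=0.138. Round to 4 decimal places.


For y=1: Loss = -log(p)
= -log(0.138)
= -(-1.9805)
= 1.9805

1.9805


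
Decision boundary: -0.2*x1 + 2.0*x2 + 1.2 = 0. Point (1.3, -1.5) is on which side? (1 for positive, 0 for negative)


Compute -0.2 * 1.3 + 2.0 * -1.5 + 1.2
= -0.26 + -3.0 + 1.2
= -2.06
Since -2.06 < 0, the point is on the negative side.

0


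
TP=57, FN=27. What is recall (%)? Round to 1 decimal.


Recall = TP / (TP + FN) * 100
= 57 / (57 + 27)
= 57 / 84
= 0.6786
= 67.9%

67.9


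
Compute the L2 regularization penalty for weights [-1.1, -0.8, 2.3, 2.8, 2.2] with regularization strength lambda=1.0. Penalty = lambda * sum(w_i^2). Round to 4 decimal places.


Squaring each weight:
(-1.1)^2 = 1.21
(-0.8)^2 = 0.64
2.3^2 = 5.29
2.8^2 = 7.84
2.2^2 = 4.84
Sum of squares = 19.82
Penalty = 1.0 * 19.82 = 19.8200

19.8200


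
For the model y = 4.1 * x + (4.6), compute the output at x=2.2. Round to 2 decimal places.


y = 4.1 * 2.2 + (4.6)
= 9.02 + (4.6)
= 13.62

13.62


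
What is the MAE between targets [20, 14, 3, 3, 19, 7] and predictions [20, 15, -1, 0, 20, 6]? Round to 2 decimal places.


Absolute errors: [0, 1, 4, 3, 1, 1]
Sum of absolute errors = 10
MAE = 10 / 6 = 1.67

1.67


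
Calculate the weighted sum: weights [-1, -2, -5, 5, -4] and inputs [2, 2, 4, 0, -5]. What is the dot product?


Element-wise products:
-1 * 2 = -2
-2 * 2 = -4
-5 * 4 = -20
5 * 0 = 0
-4 * -5 = 20
Sum = -2 + -4 + -20 + 0 + 20
= -6

-6


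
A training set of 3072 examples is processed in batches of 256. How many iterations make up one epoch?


Iterations per epoch = dataset_size / batch_size
= 3072 / 256
= 12

12


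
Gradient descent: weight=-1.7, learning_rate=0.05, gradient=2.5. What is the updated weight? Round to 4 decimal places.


w_new = w_old - lr * gradient
= -1.7 - 0.05 * 2.5
= -1.7 - (0.125)
= -1.8250

-1.8250


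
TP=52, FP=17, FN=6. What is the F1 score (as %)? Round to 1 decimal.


Precision = TP / (TP + FP) = 52 / 69 = 0.7536
Recall = TP / (TP + FN) = 52 / 58 = 0.8966
F1 = 2 * P * R / (P + R)
= 2 * 0.7536 * 0.8966 / (0.7536 + 0.8966)
= 1.3513 / 1.6502
= 0.8189
As percentage: 81.9%

81.9


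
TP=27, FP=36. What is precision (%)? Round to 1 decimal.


Precision = TP / (TP + FP) * 100
= 27 / (27 + 36)
= 27 / 63
= 0.4286
= 42.9%

42.9


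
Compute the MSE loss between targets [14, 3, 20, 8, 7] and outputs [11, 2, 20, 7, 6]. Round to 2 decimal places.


Differences: [3, 1, 0, 1, 1]
Squared errors: [9, 1, 0, 1, 1]
Sum of squared errors = 12
MSE = 12 / 5 = 2.40

2.40


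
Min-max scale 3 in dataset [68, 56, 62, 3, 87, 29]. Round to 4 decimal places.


Min = 3, Max = 87
Range = 87 - 3 = 84
Scaled = (x - min) / (max - min)
= (3 - 3) / 84
= 0 / 84
= 0.0000

0.0000


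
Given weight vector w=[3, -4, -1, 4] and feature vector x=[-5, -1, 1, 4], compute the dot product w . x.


Element-wise products:
3 * -5 = -15
-4 * -1 = 4
-1 * 1 = -1
4 * 4 = 16
Sum = -15 + 4 + -1 + 16
= 4

4


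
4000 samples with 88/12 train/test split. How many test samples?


Train samples = 4000 * 88% = 3520
Test samples = 4000 - 3520
= 480

480


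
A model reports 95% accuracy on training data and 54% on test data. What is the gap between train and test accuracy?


Gap = train_accuracy - test_accuracy
= 95 - 54
= 41%
This large gap strongly indicates overfitting.

41


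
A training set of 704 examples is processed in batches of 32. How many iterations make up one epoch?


Iterations per epoch = dataset_size / batch_size
= 704 / 32
= 22

22


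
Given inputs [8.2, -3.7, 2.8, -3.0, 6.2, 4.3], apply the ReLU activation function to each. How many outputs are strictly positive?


ReLU(x) = max(0, x) for each element:
ReLU(8.2) = 8.2
ReLU(-3.7) = 0
ReLU(2.8) = 2.8
ReLU(-3.0) = 0
ReLU(6.2) = 6.2
ReLU(4.3) = 4.3
Active neurons (>0): 4

4


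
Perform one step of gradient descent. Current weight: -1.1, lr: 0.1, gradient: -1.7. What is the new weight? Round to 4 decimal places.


w_new = w_old - lr * gradient
= -1.1 - 0.1 * -1.7
= -1.1 - (-0.17)
= -0.9300

-0.9300


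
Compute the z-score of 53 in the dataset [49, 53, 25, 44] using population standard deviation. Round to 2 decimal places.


Mean = (49 + 53 + 25 + 44) / 4 = 42.75
Variance = sum((x_i - mean)^2) / n = 115.1875
Std = sqrt(115.1875) = 10.7325
Z = (x - mean) / std
= (53 - 42.75) / 10.7325
= 10.25 / 10.7325
= 0.96

0.96


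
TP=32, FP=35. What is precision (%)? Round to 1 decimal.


Precision = TP / (TP + FP) * 100
= 32 / (32 + 35)
= 32 / 67
= 0.4776
= 47.8%

47.8


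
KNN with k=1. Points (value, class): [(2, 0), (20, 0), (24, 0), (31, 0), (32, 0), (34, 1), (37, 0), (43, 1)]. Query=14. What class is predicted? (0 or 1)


Distances from query 14:
Point 20 (class 0): distance = 6
K=1 nearest neighbors: classes = [0]
Votes for class 1: 0 / 1
Majority vote => class 0

0


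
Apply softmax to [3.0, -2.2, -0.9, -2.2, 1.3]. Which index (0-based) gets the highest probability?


Softmax is a monotonic transformation, so it preserves the argmax.
We need to find the index of the maximum logit.
Index 0: 3.0
Index 1: -2.2
Index 2: -0.9
Index 3: -2.2
Index 4: 1.3
Maximum logit = 3.0 at index 0

0


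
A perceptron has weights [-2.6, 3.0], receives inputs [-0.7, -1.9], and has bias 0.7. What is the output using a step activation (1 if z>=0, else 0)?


z = w . x + b
= -2.6*-0.7 + 3.0*-1.9 + 0.7
= 1.82 + -5.7 + 0.7
= -3.88 + 0.7
= -3.18
Since z = -3.18 < 0, output = 0

0


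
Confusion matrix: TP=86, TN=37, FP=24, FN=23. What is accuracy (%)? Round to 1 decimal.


Accuracy = (TP + TN) / (TP + TN + FP + FN) * 100
= (86 + 37) / (86 + 37 + 24 + 23)
= 123 / 170
= 0.7235
= 72.4%

72.4


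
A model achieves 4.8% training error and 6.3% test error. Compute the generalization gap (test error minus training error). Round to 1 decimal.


Generalization gap = test_error - train_error
= 6.3 - 4.8
= 1.5%
A small gap suggests good generalization.

1.5


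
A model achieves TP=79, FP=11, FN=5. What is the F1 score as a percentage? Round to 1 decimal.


Precision = TP / (TP + FP) = 79 / 90 = 0.8778
Recall = TP / (TP + FN) = 79 / 84 = 0.9405
F1 = 2 * P * R / (P + R)
= 2 * 0.8778 * 0.9405 / (0.8778 + 0.9405)
= 1.6511 / 1.8183
= 0.908
As percentage: 90.8%

90.8


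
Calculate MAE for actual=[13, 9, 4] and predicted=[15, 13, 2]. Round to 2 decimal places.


Absolute errors: [2, 4, 2]
Sum of absolute errors = 8
MAE = 8 / 3 = 2.67

2.67


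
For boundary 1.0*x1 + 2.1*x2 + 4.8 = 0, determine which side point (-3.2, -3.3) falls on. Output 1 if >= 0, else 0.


Compute 1.0 * -3.2 + 2.1 * -3.3 + 4.8
= -3.2 + -6.93 + 4.8
= -5.33
Since -5.33 < 0, the point is on the negative side.

0


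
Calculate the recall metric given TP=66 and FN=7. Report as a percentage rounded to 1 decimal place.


Recall = TP / (TP + FN) * 100
= 66 / (66 + 7)
= 66 / 73
= 0.9041
= 90.4%

90.4


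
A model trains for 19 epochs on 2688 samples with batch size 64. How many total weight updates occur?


Iterations per epoch = 2688 / 64 = 42
Total updates = iterations_per_epoch * epochs
= 42 * 19
= 798

798


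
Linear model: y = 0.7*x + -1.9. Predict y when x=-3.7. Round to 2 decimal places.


y = 0.7 * -3.7 + (-1.9)
= -2.59 + (-1.9)
= -4.49

-4.49


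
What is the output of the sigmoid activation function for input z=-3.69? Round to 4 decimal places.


sigmoid(z) = 1 / (1 + exp(-z))
exp(-(-3.69)) = exp(3.69) = 40.0448
1 + 40.0448 = 41.0448
1 / 41.0448 = 0.0244

0.0244


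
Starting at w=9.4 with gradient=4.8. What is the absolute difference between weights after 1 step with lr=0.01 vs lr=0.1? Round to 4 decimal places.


With lr=0.01: w_new = 9.4 - 0.01 * 4.8 = 9.352
With lr=0.1: w_new = 9.4 - 0.1 * 4.8 = 8.92
Absolute difference = |9.352 - 8.92|
= 0.4320

0.4320


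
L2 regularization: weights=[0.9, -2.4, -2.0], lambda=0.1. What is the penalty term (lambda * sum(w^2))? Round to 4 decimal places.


Squaring each weight:
0.9^2 = 0.81
(-2.4)^2 = 5.76
(-2.0)^2 = 4.0
Sum of squares = 10.57
Penalty = 0.1 * 10.57 = 1.0570

1.0570


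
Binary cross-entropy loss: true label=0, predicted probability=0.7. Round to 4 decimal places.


For y=0: Loss = -log(1-p)
= -log(1 - 0.7)
= -log(0.3)
= -(-1.204)
= 1.2040

1.2040


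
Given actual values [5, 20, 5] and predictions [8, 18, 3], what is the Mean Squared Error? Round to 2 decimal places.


Differences: [-3, 2, 2]
Squared errors: [9, 4, 4]
Sum of squared errors = 17
MSE = 17 / 3 = 5.67

5.67


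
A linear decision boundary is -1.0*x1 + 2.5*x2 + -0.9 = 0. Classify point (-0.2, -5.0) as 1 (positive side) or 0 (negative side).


Compute -1.0 * -0.2 + 2.5 * -5.0 + -0.9
= 0.2 + -12.5 + -0.9
= -13.2
Since -13.2 < 0, the point is on the negative side.

0


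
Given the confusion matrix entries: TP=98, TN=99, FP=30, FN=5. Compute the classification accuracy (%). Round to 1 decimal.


Accuracy = (TP + TN) / (TP + TN + FP + FN) * 100
= (98 + 99) / (98 + 99 + 30 + 5)
= 197 / 232
= 0.8491
= 84.9%

84.9


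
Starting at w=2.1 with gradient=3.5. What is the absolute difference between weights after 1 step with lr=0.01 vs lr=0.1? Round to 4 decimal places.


With lr=0.01: w_new = 2.1 - 0.01 * 3.5 = 2.065
With lr=0.1: w_new = 2.1 - 0.1 * 3.5 = 1.75
Absolute difference = |2.065 - 1.75|
= 0.3150

0.3150


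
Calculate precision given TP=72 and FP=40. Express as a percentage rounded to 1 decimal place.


Precision = TP / (TP + FP) * 100
= 72 / (72 + 40)
= 72 / 112
= 0.6429
= 64.3%

64.3


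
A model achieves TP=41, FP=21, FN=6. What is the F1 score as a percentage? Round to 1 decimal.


Precision = TP / (TP + FP) = 41 / 62 = 0.6613
Recall = TP / (TP + FN) = 41 / 47 = 0.8723
F1 = 2 * P * R / (P + R)
= 2 * 0.6613 * 0.8723 / (0.6613 + 0.8723)
= 1.1537 / 1.5336
= 0.7523
As percentage: 75.2%

75.2


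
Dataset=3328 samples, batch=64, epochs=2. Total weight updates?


Iterations per epoch = 3328 / 64 = 52
Total updates = iterations_per_epoch * epochs
= 52 * 2
= 104

104


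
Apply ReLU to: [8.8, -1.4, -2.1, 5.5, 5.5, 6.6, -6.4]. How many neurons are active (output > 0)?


ReLU(x) = max(0, x) for each element:
ReLU(8.8) = 8.8
ReLU(-1.4) = 0
ReLU(-2.1) = 0
ReLU(5.5) = 5.5
ReLU(5.5) = 5.5
ReLU(6.6) = 6.6
ReLU(-6.4) = 0
Active neurons (>0): 4

4


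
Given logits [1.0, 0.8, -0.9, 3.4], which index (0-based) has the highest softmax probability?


Softmax is a monotonic transformation, so it preserves the argmax.
We need to find the index of the maximum logit.
Index 0: 1.0
Index 1: 0.8
Index 2: -0.9
Index 3: 3.4
Maximum logit = 3.4 at index 3

3


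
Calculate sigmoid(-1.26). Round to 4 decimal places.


sigmoid(z) = 1 / (1 + exp(-z))
exp(-(-1.26)) = exp(1.26) = 3.5254
1 + 3.5254 = 4.5254
1 / 4.5254 = 0.2210

0.2210


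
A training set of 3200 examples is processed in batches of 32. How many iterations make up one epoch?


Iterations per epoch = dataset_size / batch_size
= 3200 / 32
= 100

100


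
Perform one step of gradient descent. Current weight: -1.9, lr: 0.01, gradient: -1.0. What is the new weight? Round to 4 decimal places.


w_new = w_old - lr * gradient
= -1.9 - 0.01 * -1.0
= -1.9 - (-0.01)
= -1.8900

-1.8900


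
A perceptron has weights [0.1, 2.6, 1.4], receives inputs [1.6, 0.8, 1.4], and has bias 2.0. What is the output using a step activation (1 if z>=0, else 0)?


z = w . x + b
= 0.1*1.6 + 2.6*0.8 + 1.4*1.4 + 2.0
= 0.16 + 2.08 + 1.96 + 2.0
= 4.2 + 2.0
= 6.2
Since z = 6.2 >= 0, output = 1

1


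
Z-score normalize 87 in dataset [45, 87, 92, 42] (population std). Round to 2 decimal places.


Mean = (45 + 87 + 92 + 42) / 4 = 66.5
Variance = sum((x_i - mean)^2) / n = 533.25
Std = sqrt(533.25) = 23.0922
Z = (x - mean) / std
= (87 - 66.5) / 23.0922
= 20.5 / 23.0922
= 0.89

0.89


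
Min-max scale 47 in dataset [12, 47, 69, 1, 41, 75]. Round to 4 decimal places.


Min = 1, Max = 75
Range = 75 - 1 = 74
Scaled = (x - min) / (max - min)
= (47 - 1) / 74
= 46 / 74
= 0.6216

0.6216


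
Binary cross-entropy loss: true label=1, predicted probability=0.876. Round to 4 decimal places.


For y=1: Loss = -log(p)
= -log(0.876)
= -(-0.1324)
= 0.1324

0.1324


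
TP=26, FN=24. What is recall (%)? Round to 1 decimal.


Recall = TP / (TP + FN) * 100
= 26 / (26 + 24)
= 26 / 50
= 0.52
= 52.0%

52.0


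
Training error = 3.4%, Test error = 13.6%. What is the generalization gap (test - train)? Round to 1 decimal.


Generalization gap = test_error - train_error
= 13.6 - 3.4
= 10.2%
A large gap suggests overfitting.

10.2


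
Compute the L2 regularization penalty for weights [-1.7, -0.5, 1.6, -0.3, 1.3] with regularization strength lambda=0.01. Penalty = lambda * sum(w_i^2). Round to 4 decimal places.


Squaring each weight:
(-1.7)^2 = 2.89
(-0.5)^2 = 0.25
1.6^2 = 2.56
(-0.3)^2 = 0.09
1.3^2 = 1.69
Sum of squares = 7.48
Penalty = 0.01 * 7.48 = 0.0748

0.0748


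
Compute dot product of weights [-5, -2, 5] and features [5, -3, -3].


Element-wise products:
-5 * 5 = -25
-2 * -3 = 6
5 * -3 = -15
Sum = -25 + 6 + -15
= -34

-34


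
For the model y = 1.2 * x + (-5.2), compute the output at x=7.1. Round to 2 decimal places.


y = 1.2 * 7.1 + (-5.2)
= 8.52 + (-5.2)
= 3.32

3.32


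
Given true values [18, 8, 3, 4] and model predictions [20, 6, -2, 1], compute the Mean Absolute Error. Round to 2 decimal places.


Absolute errors: [2, 2, 5, 3]
Sum of absolute errors = 12
MAE = 12 / 4 = 3.00

3.00


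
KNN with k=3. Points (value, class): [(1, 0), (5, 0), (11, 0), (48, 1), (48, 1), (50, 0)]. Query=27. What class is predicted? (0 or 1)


Distances from query 27:
Point 11 (class 0): distance = 16
Point 48 (class 1): distance = 21
Point 48 (class 1): distance = 21
K=3 nearest neighbors: classes = [0, 1, 1]
Votes for class 1: 2 / 3
Majority vote => class 1

1


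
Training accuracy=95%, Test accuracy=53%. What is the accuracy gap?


Gap = train_accuracy - test_accuracy
= 95 - 53
= 42%
This large gap strongly indicates overfitting.

42


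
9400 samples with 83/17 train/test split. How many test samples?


Train samples = 9400 * 83% = 7802
Test samples = 9400 - 7802
= 1598

1598


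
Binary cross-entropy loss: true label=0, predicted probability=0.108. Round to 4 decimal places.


For y=0: Loss = -log(1-p)
= -log(1 - 0.108)
= -log(0.892)
= -(-0.1143)
= 0.1143

0.1143


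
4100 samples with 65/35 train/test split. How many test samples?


Train samples = 4100 * 65% = 2665
Test samples = 4100 - 2665
= 1435

1435


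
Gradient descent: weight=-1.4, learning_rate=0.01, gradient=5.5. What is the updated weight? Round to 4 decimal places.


w_new = w_old - lr * gradient
= -1.4 - 0.01 * 5.5
= -1.4 - (0.055)
= -1.4550

-1.4550


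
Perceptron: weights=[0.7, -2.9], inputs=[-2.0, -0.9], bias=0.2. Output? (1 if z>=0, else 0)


z = w . x + b
= 0.7*-2.0 + -2.9*-0.9 + 0.2
= -1.4 + 2.61 + 0.2
= 1.21 + 0.2
= 1.41
Since z = 1.41 >= 0, output = 1

1


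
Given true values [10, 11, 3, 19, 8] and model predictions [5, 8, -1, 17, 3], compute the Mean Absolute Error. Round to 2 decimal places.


Absolute errors: [5, 3, 4, 2, 5]
Sum of absolute errors = 19
MAE = 19 / 5 = 3.80

3.80


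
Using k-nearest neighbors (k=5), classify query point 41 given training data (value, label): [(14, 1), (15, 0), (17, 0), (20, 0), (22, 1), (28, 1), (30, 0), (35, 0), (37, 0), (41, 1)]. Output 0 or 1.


Distances from query 41:
Point 41 (class 1): distance = 0
Point 37 (class 0): distance = 4
Point 35 (class 0): distance = 6
Point 30 (class 0): distance = 11
Point 28 (class 1): distance = 13
K=5 nearest neighbors: classes = [1, 0, 0, 0, 1]
Votes for class 1: 2 / 5
Majority vote => class 0

0


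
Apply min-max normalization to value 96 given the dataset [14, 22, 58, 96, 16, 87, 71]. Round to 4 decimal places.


Min = 14, Max = 96
Range = 96 - 14 = 82
Scaled = (x - min) / (max - min)
= (96 - 14) / 82
= 82 / 82
= 1.0000

1.0000


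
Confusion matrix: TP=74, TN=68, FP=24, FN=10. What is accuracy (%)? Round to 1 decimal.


Accuracy = (TP + TN) / (TP + TN + FP + FN) * 100
= (74 + 68) / (74 + 68 + 24 + 10)
= 142 / 176
= 0.8068
= 80.7%

80.7


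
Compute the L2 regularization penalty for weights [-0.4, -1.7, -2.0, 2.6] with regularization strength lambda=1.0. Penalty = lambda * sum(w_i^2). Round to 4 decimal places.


Squaring each weight:
(-0.4)^2 = 0.16
(-1.7)^2 = 2.89
(-2.0)^2 = 4.0
2.6^2 = 6.76
Sum of squares = 13.81
Penalty = 1.0 * 13.81 = 13.8100

13.8100


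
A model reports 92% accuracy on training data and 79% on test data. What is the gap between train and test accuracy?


Gap = train_accuracy - test_accuracy
= 92 - 79
= 13%
This gap suggests the model is overfitting.

13


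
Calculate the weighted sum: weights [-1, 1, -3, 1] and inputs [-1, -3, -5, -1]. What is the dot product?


Element-wise products:
-1 * -1 = 1
1 * -3 = -3
-3 * -5 = 15
1 * -1 = -1
Sum = 1 + -3 + 15 + -1
= 12

12


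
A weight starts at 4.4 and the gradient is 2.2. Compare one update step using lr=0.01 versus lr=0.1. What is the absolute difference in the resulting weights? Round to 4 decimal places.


With lr=0.01: w_new = 4.4 - 0.01 * 2.2 = 4.378
With lr=0.1: w_new = 4.4 - 0.1 * 2.2 = 4.18
Absolute difference = |4.378 - 4.18|
= 0.1980

0.1980


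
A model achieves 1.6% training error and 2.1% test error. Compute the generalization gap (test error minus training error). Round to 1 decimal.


Generalization gap = test_error - train_error
= 2.1 - 1.6
= 0.5%
A small gap suggests good generalization.

0.5


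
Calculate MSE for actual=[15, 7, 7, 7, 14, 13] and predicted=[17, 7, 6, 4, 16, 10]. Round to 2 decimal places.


Differences: [-2, 0, 1, 3, -2, 3]
Squared errors: [4, 0, 1, 9, 4, 9]
Sum of squared errors = 27
MSE = 27 / 6 = 4.50

4.50


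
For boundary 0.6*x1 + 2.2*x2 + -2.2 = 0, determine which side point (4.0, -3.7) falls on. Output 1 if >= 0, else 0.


Compute 0.6 * 4.0 + 2.2 * -3.7 + -2.2
= 2.4 + -8.14 + -2.2
= -7.94
Since -7.94 < 0, the point is on the negative side.

0


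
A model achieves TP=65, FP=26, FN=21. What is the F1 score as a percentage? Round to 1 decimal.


Precision = TP / (TP + FP) = 65 / 91 = 0.7143
Recall = TP / (TP + FN) = 65 / 86 = 0.7558
F1 = 2 * P * R / (P + R)
= 2 * 0.7143 * 0.7558 / (0.7143 + 0.7558)
= 1.0797 / 1.4701
= 0.7345
As percentage: 73.4%

73.4


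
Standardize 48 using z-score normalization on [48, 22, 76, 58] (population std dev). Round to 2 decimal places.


Mean = (48 + 22 + 76 + 58) / 4 = 51.0
Variance = sum((x_i - mean)^2) / n = 381.0
Std = sqrt(381.0) = 19.5192
Z = (x - mean) / std
= (48 - 51.0) / 19.5192
= -3.0 / 19.5192
= -0.15

-0.15


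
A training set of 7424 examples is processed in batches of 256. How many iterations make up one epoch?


Iterations per epoch = dataset_size / batch_size
= 7424 / 256
= 29

29


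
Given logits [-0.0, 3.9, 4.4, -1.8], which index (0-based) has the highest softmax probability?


Softmax is a monotonic transformation, so it preserves the argmax.
We need to find the index of the maximum logit.
Index 0: -0.0
Index 1: 3.9
Index 2: 4.4
Index 3: -1.8
Maximum logit = 4.4 at index 2

2


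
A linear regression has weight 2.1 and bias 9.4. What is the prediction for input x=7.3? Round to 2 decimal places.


y = 2.1 * 7.3 + (9.4)
= 15.33 + (9.4)
= 24.73

24.73


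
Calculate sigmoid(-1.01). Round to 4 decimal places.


sigmoid(z) = 1 / (1 + exp(-z))
exp(-(-1.01)) = exp(1.01) = 2.7456
1 + 2.7456 = 3.7456
1 / 3.7456 = 0.2670

0.2670


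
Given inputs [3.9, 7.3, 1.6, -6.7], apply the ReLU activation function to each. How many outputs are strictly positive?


ReLU(x) = max(0, x) for each element:
ReLU(3.9) = 3.9
ReLU(7.3) = 7.3
ReLU(1.6) = 1.6
ReLU(-6.7) = 0
Active neurons (>0): 3

3


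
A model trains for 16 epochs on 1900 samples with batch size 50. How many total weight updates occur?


Iterations per epoch = 1900 / 50 = 38
Total updates = iterations_per_epoch * epochs
= 38 * 16
= 608

608


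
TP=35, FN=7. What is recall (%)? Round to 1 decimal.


Recall = TP / (TP + FN) * 100
= 35 / (35 + 7)
= 35 / 42
= 0.8333
= 83.3%

83.3


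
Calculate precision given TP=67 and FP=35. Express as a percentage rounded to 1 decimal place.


Precision = TP / (TP + FP) * 100
= 67 / (67 + 35)
= 67 / 102
= 0.6569
= 65.7%

65.7


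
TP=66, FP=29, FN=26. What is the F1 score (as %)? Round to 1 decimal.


Precision = TP / (TP + FP) = 66 / 95 = 0.6947
Recall = TP / (TP + FN) = 66 / 92 = 0.7174
F1 = 2 * P * R / (P + R)
= 2 * 0.6947 * 0.7174 / (0.6947 + 0.7174)
= 0.9968 / 1.4121
= 0.7059
As percentage: 70.6%

70.6


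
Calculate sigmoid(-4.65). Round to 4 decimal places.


sigmoid(z) = 1 / (1 + exp(-z))
exp(-(-4.65)) = exp(4.65) = 104.585
1 + 104.585 = 105.585
1 / 105.585 = 0.0095

0.0095


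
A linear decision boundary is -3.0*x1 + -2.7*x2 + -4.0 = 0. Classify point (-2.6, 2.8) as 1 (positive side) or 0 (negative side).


Compute -3.0 * -2.6 + -2.7 * 2.8 + -4.0
= 7.8 + -7.56 + -4.0
= -3.76
Since -3.76 < 0, the point is on the negative side.

0


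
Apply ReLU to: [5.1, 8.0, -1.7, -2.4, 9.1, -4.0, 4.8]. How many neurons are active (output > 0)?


ReLU(x) = max(0, x) for each element:
ReLU(5.1) = 5.1
ReLU(8.0) = 8.0
ReLU(-1.7) = 0
ReLU(-2.4) = 0
ReLU(9.1) = 9.1
ReLU(-4.0) = 0
ReLU(4.8) = 4.8
Active neurons (>0): 4

4


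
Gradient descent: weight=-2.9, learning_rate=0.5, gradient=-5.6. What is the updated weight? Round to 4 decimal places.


w_new = w_old - lr * gradient
= -2.9 - 0.5 * -5.6
= -2.9 - (-2.8)
= -0.1000

-0.1000


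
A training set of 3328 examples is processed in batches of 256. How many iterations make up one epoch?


Iterations per epoch = dataset_size / batch_size
= 3328 / 256
= 13

13


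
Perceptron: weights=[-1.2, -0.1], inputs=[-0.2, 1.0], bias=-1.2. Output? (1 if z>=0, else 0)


z = w . x + b
= -1.2*-0.2 + -0.1*1.0 + -1.2
= 0.24 + -0.1 + -1.2
= 0.14 + -1.2
= -1.06
Since z = -1.06 < 0, output = 0

0


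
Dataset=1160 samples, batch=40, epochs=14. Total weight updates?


Iterations per epoch = 1160 / 40 = 29
Total updates = iterations_per_epoch * epochs
= 29 * 14
= 406

406


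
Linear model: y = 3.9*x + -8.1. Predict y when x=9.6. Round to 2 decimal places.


y = 3.9 * 9.6 + (-8.1)
= 37.44 + (-8.1)
= 29.34

29.34


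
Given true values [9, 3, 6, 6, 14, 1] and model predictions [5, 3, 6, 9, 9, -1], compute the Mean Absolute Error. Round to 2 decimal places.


Absolute errors: [4, 0, 0, 3, 5, 2]
Sum of absolute errors = 14
MAE = 14 / 6 = 2.33

2.33


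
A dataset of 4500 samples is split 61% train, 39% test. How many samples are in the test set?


Train samples = 4500 * 61% = 2745
Test samples = 4500 - 2745
= 1755

1755


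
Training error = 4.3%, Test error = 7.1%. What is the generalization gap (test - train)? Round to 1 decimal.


Generalization gap = test_error - train_error
= 7.1 - 4.3
= 2.8%
A moderate gap.

2.8


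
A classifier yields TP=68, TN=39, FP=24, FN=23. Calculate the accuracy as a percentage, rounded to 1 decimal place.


Accuracy = (TP + TN) / (TP + TN + FP + FN) * 100
= (68 + 39) / (68 + 39 + 24 + 23)
= 107 / 154
= 0.6948
= 69.5%

69.5


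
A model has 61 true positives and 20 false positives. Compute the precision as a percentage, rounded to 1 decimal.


Precision = TP / (TP + FP) * 100
= 61 / (61 + 20)
= 61 / 81
= 0.7531
= 75.3%

75.3


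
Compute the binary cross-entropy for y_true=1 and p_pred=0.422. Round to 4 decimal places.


For y=1: Loss = -log(p)
= -log(0.422)
= -(-0.8627)
= 0.8627

0.8627


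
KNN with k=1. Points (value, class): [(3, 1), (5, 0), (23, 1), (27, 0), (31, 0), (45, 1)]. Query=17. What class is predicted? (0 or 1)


Distances from query 17:
Point 23 (class 1): distance = 6
K=1 nearest neighbors: classes = [1]
Votes for class 1: 1 / 1
Majority vote => class 1

1


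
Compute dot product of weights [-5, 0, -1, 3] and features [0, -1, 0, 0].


Element-wise products:
-5 * 0 = 0
0 * -1 = 0
-1 * 0 = 0
3 * 0 = 0
Sum = 0 + 0 + 0 + 0
= 0

0


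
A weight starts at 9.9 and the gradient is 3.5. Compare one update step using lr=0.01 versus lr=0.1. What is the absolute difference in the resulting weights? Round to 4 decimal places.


With lr=0.01: w_new = 9.9 - 0.01 * 3.5 = 9.865
With lr=0.1: w_new = 9.9 - 0.1 * 3.5 = 9.55
Absolute difference = |9.865 - 9.55|
= 0.3150

0.3150


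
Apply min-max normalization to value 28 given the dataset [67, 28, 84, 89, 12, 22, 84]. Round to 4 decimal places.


Min = 12, Max = 89
Range = 89 - 12 = 77
Scaled = (x - min) / (max - min)
= (28 - 12) / 77
= 16 / 77
= 0.2078

0.2078


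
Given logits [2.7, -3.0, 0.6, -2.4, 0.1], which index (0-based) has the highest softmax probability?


Softmax is a monotonic transformation, so it preserves the argmax.
We need to find the index of the maximum logit.
Index 0: 2.7
Index 1: -3.0
Index 2: 0.6
Index 3: -2.4
Index 4: 0.1
Maximum logit = 2.7 at index 0

0


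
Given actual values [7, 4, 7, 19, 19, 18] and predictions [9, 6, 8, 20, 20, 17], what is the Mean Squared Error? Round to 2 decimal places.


Differences: [-2, -2, -1, -1, -1, 1]
Squared errors: [4, 4, 1, 1, 1, 1]
Sum of squared errors = 12
MSE = 12 / 6 = 2.00

2.00


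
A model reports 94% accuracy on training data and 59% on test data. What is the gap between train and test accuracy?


Gap = train_accuracy - test_accuracy
= 94 - 59
= 35%
This large gap strongly indicates overfitting.

35


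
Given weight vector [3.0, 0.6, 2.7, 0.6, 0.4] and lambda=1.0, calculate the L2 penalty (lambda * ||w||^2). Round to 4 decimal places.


Squaring each weight:
3.0^2 = 9.0
0.6^2 = 0.36
2.7^2 = 7.29
0.6^2 = 0.36
0.4^2 = 0.16
Sum of squares = 17.17
Penalty = 1.0 * 17.17 = 17.1700

17.1700


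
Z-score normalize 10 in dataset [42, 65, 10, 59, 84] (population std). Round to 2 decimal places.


Mean = (42 + 65 + 10 + 59 + 84) / 5 = 52.0
Variance = sum((x_i - mean)^2) / n = 621.2
Std = sqrt(621.2) = 24.9239
Z = (x - mean) / std
= (10 - 52.0) / 24.9239
= -42.0 / 24.9239
= -1.69

-1.69


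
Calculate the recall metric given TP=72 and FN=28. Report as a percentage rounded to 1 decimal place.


Recall = TP / (TP + FN) * 100
= 72 / (72 + 28)
= 72 / 100
= 0.72
= 72.0%

72.0


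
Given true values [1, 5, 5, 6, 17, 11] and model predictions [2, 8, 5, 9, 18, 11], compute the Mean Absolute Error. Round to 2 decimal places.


Absolute errors: [1, 3, 0, 3, 1, 0]
Sum of absolute errors = 8
MAE = 8 / 6 = 1.33

1.33


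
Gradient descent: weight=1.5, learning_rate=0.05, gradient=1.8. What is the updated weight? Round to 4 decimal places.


w_new = w_old - lr * gradient
= 1.5 - 0.05 * 1.8
= 1.5 - (0.09)
= 1.4100

1.4100


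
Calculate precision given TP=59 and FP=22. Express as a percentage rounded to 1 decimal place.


Precision = TP / (TP + FP) * 100
= 59 / (59 + 22)
= 59 / 81
= 0.7284
= 72.8%

72.8


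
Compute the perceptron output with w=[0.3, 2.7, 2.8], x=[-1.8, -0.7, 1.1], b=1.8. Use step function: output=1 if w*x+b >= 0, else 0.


z = w . x + b
= 0.3*-1.8 + 2.7*-0.7 + 2.8*1.1 + 1.8
= -0.54 + -1.89 + 3.08 + 1.8
= 0.65 + 1.8
= 2.45
Since z = 2.45 >= 0, output = 1

1


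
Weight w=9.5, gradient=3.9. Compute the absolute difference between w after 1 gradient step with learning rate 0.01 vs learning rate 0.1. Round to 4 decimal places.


With lr=0.01: w_new = 9.5 - 0.01 * 3.9 = 9.461
With lr=0.1: w_new = 9.5 - 0.1 * 3.9 = 9.11
Absolute difference = |9.461 - 9.11|
= 0.3510

0.3510


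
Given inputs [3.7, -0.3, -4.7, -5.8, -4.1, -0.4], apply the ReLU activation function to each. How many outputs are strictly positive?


ReLU(x) = max(0, x) for each element:
ReLU(3.7) = 3.7
ReLU(-0.3) = 0
ReLU(-4.7) = 0
ReLU(-5.8) = 0
ReLU(-4.1) = 0
ReLU(-0.4) = 0
Active neurons (>0): 1

1


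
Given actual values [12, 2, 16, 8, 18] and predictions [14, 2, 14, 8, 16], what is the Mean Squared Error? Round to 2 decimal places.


Differences: [-2, 0, 2, 0, 2]
Squared errors: [4, 0, 4, 0, 4]
Sum of squared errors = 12
MSE = 12 / 5 = 2.40

2.40


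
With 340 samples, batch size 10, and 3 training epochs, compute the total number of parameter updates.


Iterations per epoch = 340 / 10 = 34
Total updates = iterations_per_epoch * epochs
= 34 * 3
= 102

102


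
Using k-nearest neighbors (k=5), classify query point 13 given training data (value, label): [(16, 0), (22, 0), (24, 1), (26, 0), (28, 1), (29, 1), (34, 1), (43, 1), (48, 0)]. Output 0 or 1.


Distances from query 13:
Point 16 (class 0): distance = 3
Point 22 (class 0): distance = 9
Point 24 (class 1): distance = 11
Point 26 (class 0): distance = 13
Point 28 (class 1): distance = 15
K=5 nearest neighbors: classes = [0, 0, 1, 0, 1]
Votes for class 1: 2 / 5
Majority vote => class 0

0


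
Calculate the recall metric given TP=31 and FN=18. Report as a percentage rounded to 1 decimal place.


Recall = TP / (TP + FN) * 100
= 31 / (31 + 18)
= 31 / 49
= 0.6327
= 63.3%

63.3


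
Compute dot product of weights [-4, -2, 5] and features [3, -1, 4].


Element-wise products:
-4 * 3 = -12
-2 * -1 = 2
5 * 4 = 20
Sum = -12 + 2 + 20
= 10

10


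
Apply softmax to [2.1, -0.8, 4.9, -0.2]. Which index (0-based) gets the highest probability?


Softmax is a monotonic transformation, so it preserves the argmax.
We need to find the index of the maximum logit.
Index 0: 2.1
Index 1: -0.8
Index 2: 4.9
Index 3: -0.2
Maximum logit = 4.9 at index 2

2


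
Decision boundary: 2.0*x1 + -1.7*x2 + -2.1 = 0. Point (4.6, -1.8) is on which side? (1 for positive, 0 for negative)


Compute 2.0 * 4.6 + -1.7 * -1.8 + -2.1
= 9.2 + 3.06 + -2.1
= 10.16
Since 10.16 >= 0, the point is on the positive side.

1


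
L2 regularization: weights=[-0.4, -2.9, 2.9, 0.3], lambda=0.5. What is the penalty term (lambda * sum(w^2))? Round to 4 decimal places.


Squaring each weight:
(-0.4)^2 = 0.16
(-2.9)^2 = 8.41
2.9^2 = 8.41
0.3^2 = 0.09
Sum of squares = 17.07
Penalty = 0.5 * 17.07 = 8.5350

8.5350


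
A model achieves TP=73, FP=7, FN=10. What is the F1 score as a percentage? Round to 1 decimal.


Precision = TP / (TP + FP) = 73 / 80 = 0.9125
Recall = TP / (TP + FN) = 73 / 83 = 0.8795
F1 = 2 * P * R / (P + R)
= 2 * 0.9125 * 0.8795 / (0.9125 + 0.8795)
= 1.6051 / 1.792
= 0.8957
As percentage: 89.6%

89.6


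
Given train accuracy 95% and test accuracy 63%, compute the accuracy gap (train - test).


Gap = train_accuracy - test_accuracy
= 95 - 63
= 32%
This large gap strongly indicates overfitting.

32


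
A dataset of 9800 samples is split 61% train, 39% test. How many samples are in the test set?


Train samples = 9800 * 61% = 5978
Test samples = 9800 - 5978
= 3822

3822


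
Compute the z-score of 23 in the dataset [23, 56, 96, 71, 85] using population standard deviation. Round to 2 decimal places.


Mean = (23 + 56 + 96 + 71 + 85) / 5 = 66.2
Variance = sum((x_i - mean)^2) / n = 646.96
Std = sqrt(646.96) = 25.4354
Z = (x - mean) / std
= (23 - 66.2) / 25.4354
= -43.2 / 25.4354
= -1.70

-1.70


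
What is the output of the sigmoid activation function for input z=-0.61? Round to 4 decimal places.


sigmoid(z) = 1 / (1 + exp(-z))
exp(-(-0.61)) = exp(0.61) = 1.8404
1 + 1.8404 = 2.8404
1 / 2.8404 = 0.3521

0.3521
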